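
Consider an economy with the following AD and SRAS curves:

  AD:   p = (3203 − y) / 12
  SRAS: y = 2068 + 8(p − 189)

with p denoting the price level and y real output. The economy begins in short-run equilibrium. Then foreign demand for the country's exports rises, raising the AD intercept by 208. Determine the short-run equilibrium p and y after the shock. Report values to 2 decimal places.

p = 142.75, y = 1698.00

This is a positive demand shock: AD shifts right.
New AD: y = 3411 − 12p.
SRAS can be written y = 556 + 8p.
Set AD = SRAS: 3411 − 12p = 556 + 8p, so 2855 = 20p and p = 142.75.
Substituting into AD, y = 1698.00.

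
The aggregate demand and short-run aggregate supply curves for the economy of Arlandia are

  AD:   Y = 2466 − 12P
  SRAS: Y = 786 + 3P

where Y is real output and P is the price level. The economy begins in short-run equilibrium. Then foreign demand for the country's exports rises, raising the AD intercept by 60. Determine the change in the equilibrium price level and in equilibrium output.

ΔP = +4, ΔY = +12

This is a positive demand shock: AD shifts right.
New AD: Y = 2526 − 12P.
Set AD = SRAS: 2526 − 12P = 786 + 3P, so 1740 = 15P and P = 116.
Y = 2526 − 12·116 = 1134.
Initially P = 112, Y = 1122, so ΔP = +4 and ΔY = +12.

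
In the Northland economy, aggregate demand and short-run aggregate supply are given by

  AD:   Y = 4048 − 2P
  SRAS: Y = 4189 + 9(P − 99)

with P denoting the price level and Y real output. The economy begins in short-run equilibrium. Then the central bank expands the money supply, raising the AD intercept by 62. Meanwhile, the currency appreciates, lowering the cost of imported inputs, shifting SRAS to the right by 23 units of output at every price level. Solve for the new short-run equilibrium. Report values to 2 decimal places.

P = 71.73, Y = 3966.55

After both shocks: AD is Y = 4110 − 2P and SRAS is Y = 3321 + 9P.
Setting them equal: 789 = 11P, so P = 71.73.
Substituting into AD, Y = 3966.55.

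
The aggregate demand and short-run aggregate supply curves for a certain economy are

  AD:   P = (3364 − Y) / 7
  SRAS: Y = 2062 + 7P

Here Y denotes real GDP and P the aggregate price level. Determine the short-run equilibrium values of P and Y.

P = 93, Y = 2713

Rearrange AD to Y = 3364 − 7P.
Set AD = SRAS: 3364 − 7P = 2062 + 7P, so 1302 = 14P and P = 93.
Then Y = 3364 − 7·93 = 2713.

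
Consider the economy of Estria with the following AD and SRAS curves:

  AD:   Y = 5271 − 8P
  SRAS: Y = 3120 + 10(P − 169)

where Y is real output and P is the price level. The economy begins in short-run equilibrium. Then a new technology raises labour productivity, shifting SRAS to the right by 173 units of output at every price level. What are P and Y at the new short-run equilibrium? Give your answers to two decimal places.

This is a positive supply shock: SRAS shifts right.
New SRAS: Y = 1603 + 10P.
Set AD = SRAS: 5271 − 8P = 1603 + 10P, so 3668 = 18P and P = 203.78.
Substituting into AD, Y = 3640.78.

P = 203.78, Y = 3640.78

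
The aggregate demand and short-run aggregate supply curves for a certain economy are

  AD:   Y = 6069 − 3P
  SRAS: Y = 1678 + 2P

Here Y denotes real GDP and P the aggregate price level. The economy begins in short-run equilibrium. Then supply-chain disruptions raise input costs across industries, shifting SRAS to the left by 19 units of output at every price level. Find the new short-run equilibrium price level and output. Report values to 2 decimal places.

P = 882.00, Y = 3423.00

This is a negative supply shock: SRAS shifts left.
New SRAS: Y = 1659 + 2P.
Set AD = SRAS: 6069 − 3P = 1659 + 2P, so 4410 = 5P and P = 882.00.
Substituting into AD, Y = 3423.00.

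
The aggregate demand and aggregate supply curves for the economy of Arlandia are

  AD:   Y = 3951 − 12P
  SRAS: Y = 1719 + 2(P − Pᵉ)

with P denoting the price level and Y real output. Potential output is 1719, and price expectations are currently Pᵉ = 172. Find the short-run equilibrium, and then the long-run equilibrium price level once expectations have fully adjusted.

Short run: P = 184, Y = 1743. Long run: P = 186.

Short run: with Pᵉ = 172, SRAS is Y = 1375 + 2P. Setting AD = SRAS gives 2576 = 14P, so P = 184 and Y = 3951 − 12·184 = 1743.
Output 1743 is above potential 1719, so over time expected prices rise and SRAS shifts left until Y returns to 1719.
Long run: Y = 1719 on the AD curve gives 1719 = 3951 − 12P, so P = 186.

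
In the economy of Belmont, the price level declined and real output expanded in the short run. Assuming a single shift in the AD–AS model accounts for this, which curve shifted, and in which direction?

SRAS shifted right

P fell and Y rose. An AD shift moves P and Y in the same direction; an SRAS shift moves them in opposite directions.
Here P and Y moved in opposite directions, so the SRAS curve shifted.
Since Y rose, SRAS shifted right.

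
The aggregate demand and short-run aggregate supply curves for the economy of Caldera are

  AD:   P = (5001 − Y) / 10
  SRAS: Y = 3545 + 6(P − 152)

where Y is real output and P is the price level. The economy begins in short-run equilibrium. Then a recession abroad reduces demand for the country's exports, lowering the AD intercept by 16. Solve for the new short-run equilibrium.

P = 147, Y = 3515

This is a negative demand shock: AD shifts left.
New AD: Y = 4985 − 10P.
SRAS can be written Y = 2633 + 6P.
Set AD = SRAS: 4985 − 10P = 2633 + 6P, so 2352 = 16P and P = 147.
Y = 4985 − 10·147 = 3515.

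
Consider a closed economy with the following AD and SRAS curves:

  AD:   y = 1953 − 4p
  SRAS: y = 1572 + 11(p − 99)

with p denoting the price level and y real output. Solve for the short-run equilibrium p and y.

Write SRAS as y = 1572 + 11p − 1089 = 483 + 11p.
Set AD = SRAS: 1953 − 4p = 483 + 11p, so 1470 = 15p and p = 98.
Then y = 1953 − 4·98 = 1561.

p = 98, y = 1561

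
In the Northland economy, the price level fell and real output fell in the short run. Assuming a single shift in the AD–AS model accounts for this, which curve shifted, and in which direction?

P fell and Y fell. An AD shift moves P and Y in the same direction; an SRAS shift moves them in opposite directions.
Here P and Y moved in the same direction, so the AD curve shifted.
Since Y fell, AD shifted left.

AD shifted left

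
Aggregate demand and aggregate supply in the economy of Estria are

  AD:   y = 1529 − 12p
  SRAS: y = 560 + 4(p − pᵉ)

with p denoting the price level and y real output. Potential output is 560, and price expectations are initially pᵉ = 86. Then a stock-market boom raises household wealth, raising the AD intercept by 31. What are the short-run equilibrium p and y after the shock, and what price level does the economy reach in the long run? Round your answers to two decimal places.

Short run: p = 84.00, y = 552.00. Long run: p = 83.33.

AD shifts right: new AD is y = 1560 − 12p. With pᵉ = 86, SRAS is y = 216 + 4p.
Short run: 1560 − 12p = 216 + 4p gives 1344 = 16p, so p = 84.00 and y = 1560 − 12p = 552.00.
y = 552.00 is below potential 560; expectations adjust and SRAS shifts right until y = 560.
Long run: on the new AD curve, 560 = 1560 − 12p gives p = 83.33.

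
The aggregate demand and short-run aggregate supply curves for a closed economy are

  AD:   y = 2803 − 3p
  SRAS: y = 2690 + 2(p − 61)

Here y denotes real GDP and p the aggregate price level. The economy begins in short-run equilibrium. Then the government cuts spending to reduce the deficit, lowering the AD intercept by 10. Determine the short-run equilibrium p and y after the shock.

This is a negative demand shock: AD shifts left.
New AD: y = 2793 − 3p.
SRAS can be written y = 2568 + 2p.
Set AD = SRAS: 2793 − 3p = 2568 + 2p, so 225 = 5p and p = 45.
y = 2793 − 3·45 = 2658.

p = 45, y = 2658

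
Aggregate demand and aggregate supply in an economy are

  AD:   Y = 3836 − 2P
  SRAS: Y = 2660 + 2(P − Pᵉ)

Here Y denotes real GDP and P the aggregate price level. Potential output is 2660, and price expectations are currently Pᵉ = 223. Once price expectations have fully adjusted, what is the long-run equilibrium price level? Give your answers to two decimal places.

Short run: with Pᵉ = 223, SRAS is Y = 2214 + 2P. Setting AD = SRAS gives 1622 = 4P, so P = 405.50 and Y = 3836 − 2P = 3025.00.
Output 3025.00 is above potential 2660, so over time expected prices rise and SRAS shifts left until Y returns to 2660.
Long run: Y = 2660 on the AD curve gives 2660 = 3836 − 2P, so P = 588.00.

Long-run P = 588.00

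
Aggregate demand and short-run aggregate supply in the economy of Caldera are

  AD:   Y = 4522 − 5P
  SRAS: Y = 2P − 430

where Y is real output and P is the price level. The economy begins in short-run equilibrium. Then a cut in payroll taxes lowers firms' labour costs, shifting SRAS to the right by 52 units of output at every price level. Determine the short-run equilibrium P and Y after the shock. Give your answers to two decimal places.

P = 700.00, Y = 1022.00

This is a positive supply shock: SRAS shifts right.
New SRAS: Y = 2P − 378.
Set AD = SRAS: 4522 − 5P = 2P − 378, so 4900 = 7P and P = 700.00.
Substituting into AD, Y = 1022.00.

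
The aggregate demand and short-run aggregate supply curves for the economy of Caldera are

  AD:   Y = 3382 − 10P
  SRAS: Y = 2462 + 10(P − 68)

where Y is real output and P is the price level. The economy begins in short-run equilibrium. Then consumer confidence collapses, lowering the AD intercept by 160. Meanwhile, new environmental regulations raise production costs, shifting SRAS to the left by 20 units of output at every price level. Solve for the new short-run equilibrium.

P = 73, Y = 2492

After both shocks: AD is Y = 3222 − 10P and SRAS is Y = 1762 + 10P.
Setting them equal: 1460 = 20P, so P = 73.
Y = 3222 − 10·73 = 2492.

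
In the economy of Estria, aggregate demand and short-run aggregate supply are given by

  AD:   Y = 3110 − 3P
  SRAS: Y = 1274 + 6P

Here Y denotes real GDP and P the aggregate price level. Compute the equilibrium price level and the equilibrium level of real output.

P = 204, Y = 2498

Set AD = SRAS: 3110 − 3P = 1274 + 6P, so 1836 = 9P and P = 204.
Then Y = 3110 − 3·204 = 2498.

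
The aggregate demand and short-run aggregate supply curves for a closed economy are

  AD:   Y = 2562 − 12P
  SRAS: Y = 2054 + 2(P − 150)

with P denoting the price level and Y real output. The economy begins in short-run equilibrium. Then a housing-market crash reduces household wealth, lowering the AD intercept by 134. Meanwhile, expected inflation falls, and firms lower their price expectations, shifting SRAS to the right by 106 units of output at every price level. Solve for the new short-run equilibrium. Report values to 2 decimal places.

P = 40.57, Y = 1941.14

After both shocks: AD is Y = 2428 − 12P and SRAS is Y = 1860 + 2P.
Setting them equal: 568 = 14P, so P = 40.57.
Substituting into AD, Y = 1941.14.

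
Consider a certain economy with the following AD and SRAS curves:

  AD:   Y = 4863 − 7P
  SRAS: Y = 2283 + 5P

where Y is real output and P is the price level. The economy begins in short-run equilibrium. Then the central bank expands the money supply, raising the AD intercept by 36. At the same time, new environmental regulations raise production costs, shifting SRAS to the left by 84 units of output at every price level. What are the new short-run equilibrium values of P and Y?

P = 225, Y = 3324

After both shocks: AD is Y = 4899 − 7P and SRAS is Y = 2199 + 5P.
Setting them equal: 2700 = 12P, so P = 225.
Y = 4899 − 7·225 = 3324.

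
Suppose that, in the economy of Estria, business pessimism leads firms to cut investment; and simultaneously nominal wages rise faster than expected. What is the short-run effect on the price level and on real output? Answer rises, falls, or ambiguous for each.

The first event is a negative demand shock: AD shifts left, which by itself pushes P down and Y down.
The second is an adverse supply shock: SRAS shifts left, which by itself pushes P up and Y down.
The two shocks push P in opposite directions, so the effect on P is ambiguous. Both shocks push Y down, so Y falls.

Price level: ambiguous; output: falls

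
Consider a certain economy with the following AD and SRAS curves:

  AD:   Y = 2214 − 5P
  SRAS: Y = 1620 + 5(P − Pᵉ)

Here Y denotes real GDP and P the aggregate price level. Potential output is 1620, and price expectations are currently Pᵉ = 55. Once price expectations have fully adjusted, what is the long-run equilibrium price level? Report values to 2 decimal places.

Long-run P = 118.80

Short run: with Pᵉ = 55, SRAS is Y = 1345 + 5P. Setting AD = SRAS gives 869 = 10P, so P = 86.90 and Y = 2214 − 5P = 1779.50.
Output 1779.50 is above potential 1620, so over time expected prices rise and SRAS shifts left until Y returns to 1620.
Long run: Y = 1620 on the AD curve gives 1620 = 2214 − 5P, so P = 118.80.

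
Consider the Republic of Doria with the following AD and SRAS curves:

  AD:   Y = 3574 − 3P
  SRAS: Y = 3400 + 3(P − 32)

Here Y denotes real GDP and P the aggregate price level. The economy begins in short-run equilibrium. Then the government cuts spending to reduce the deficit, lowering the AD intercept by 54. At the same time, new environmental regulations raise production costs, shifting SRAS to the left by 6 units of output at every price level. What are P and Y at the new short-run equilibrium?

After both shocks: AD is Y = 3520 − 3P and SRAS is Y = 3298 + 3P.
Setting them equal: 222 = 6P, so P = 37.
Y = 3520 − 3·37 = 3409.

P = 37, Y = 3409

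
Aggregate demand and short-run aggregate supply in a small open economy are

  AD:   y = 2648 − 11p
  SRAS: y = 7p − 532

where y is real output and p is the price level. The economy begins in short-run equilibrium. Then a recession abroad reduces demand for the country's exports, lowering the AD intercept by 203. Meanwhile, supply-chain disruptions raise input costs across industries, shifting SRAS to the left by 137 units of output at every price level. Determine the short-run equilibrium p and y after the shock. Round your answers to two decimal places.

p = 173.00, y = 542.00

After both shocks: AD is y = 2445 − 11p and SRAS is y = 7p − 669.
Setting them equal: 3114 = 18p, so p = 173.00.
Substituting into AD, y = 542.00.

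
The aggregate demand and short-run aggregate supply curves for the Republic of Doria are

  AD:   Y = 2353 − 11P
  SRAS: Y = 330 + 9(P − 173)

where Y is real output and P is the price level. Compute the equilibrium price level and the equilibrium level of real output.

Write SRAS as Y = 330 + 9P − 1557 = 9P − 1227.
Set AD = SRAS: 2353 − 11P = 9P − 1227, so 3580 = 20P and P = 179.
Then Y = 2353 − 11·179 = 384.

P = 179, Y = 384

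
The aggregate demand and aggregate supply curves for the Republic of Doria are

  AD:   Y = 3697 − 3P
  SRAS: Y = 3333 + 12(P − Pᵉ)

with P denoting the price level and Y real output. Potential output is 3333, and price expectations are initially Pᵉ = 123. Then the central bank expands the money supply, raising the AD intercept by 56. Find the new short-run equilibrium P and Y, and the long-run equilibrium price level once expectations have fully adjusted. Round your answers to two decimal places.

AD shifts right: new AD is Y = 3753 − 3P. With Pᵉ = 123, SRAS is Y = 1857 + 12P.
Short run: 3753 − 3P = 1857 + 12P gives 1896 = 15P, so P = 126.40 and Y = 3753 − 3P = 3373.80.
Y = 3373.80 is above potential 3333; expectations adjust and SRAS shifts left until Y = 3333.
Long run: on the new AD curve, 3333 = 3753 − 3P gives P = 140.00.

Short run: P = 126.40, Y = 3373.80. Long run: P = 140.00.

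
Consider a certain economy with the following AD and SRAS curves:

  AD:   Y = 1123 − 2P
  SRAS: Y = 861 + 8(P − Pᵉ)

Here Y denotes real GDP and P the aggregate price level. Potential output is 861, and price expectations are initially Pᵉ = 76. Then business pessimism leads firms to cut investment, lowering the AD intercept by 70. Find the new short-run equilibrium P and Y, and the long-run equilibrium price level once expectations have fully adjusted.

Short run: P = 80, Y = 893. Long run: P = 96.

AD shifts left: new AD is Y = 1053 − 2P. With Pᵉ = 76, SRAS is Y = 253 + 8P.
Short run: 1053 − 2P = 253 + 8P gives 800 = 10P, so P = 80 and Y = 1053 − 2·80 = 893.
Y = 893 is above potential 861; expectations adjust and SRAS shifts left until Y = 861.
Long run: on the new AD curve, 861 = 1053 − 2P gives P = 96.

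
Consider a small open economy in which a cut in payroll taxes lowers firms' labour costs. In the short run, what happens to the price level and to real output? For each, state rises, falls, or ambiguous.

Price level: falls; output: rises

This is a favourable supply shock: SRAS shifts right.
Moving along the downward-sloping AD curve, P falls and Y rises.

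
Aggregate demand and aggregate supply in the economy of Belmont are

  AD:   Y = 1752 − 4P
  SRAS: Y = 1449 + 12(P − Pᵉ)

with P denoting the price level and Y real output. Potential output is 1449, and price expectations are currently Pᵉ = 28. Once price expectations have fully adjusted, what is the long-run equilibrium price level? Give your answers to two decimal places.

Long-run P = 75.75

Short run: with Pᵉ = 28, SRAS is Y = 1113 + 12P. Setting AD = SRAS gives 639 = 16P, so P = 39.94 and Y = 1752 − 4P = 1592.25.
Output 1592.25 is above potential 1449, so over time expected prices rise and SRAS shifts left until Y returns to 1449.
Long run: Y = 1449 on the AD curve gives 1449 = 1752 − 4P, so P = 75.75.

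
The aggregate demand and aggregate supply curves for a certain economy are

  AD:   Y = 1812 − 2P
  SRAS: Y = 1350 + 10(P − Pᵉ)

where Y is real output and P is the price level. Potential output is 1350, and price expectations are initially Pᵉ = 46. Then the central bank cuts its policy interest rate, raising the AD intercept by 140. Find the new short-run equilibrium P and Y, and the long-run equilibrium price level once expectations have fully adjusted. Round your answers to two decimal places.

AD shifts right: new AD is Y = 1952 − 2P. With Pᵉ = 46, SRAS is Y = 890 + 10P.
Short run: 1952 − 2P = 890 + 10P gives 1062 = 12P, so P = 88.50 and Y = 1952 − 2P = 1775.00.
Y = 1775.00 is above potential 1350; expectations adjust and SRAS shifts left until Y = 1350.
Long run: on the new AD curve, 1350 = 1952 − 2P gives P = 301.00.

Short run: P = 88.50, Y = 1775.00. Long run: P = 301.00.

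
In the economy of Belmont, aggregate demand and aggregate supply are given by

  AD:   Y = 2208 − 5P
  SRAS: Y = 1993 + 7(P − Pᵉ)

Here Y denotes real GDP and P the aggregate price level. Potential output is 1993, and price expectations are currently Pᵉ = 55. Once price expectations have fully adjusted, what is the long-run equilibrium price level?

Long-run P = 43

Short run: with Pᵉ = 55, SRAS is Y = 1608 + 7P. Setting AD = SRAS gives 600 = 12P, so P = 50 and Y = 2208 − 5·50 = 1958.
Output 1958 is below potential 1993, so over time expected prices fall and SRAS shifts right until Y returns to 1993.
Long run: Y = 1993 on the AD curve gives 1993 = 2208 − 5P, so P = 43.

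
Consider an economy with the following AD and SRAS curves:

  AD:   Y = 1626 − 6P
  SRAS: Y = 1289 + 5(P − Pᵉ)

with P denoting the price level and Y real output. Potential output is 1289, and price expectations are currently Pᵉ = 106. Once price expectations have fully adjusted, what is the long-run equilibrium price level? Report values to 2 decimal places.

Short run: with Pᵉ = 106, SRAS is Y = 759 + 5P. Setting AD = SRAS gives 867 = 11P, so P = 78.82 and Y = 1626 − 6P = 1153.09.
Output 1153.09 is below potential 1289, so over time expected prices fall and SRAS shifts right until Y returns to 1289.
Long run: Y = 1289 on the AD curve gives 1289 = 1626 − 6P, so P = 56.17.

Long-run P = 56.17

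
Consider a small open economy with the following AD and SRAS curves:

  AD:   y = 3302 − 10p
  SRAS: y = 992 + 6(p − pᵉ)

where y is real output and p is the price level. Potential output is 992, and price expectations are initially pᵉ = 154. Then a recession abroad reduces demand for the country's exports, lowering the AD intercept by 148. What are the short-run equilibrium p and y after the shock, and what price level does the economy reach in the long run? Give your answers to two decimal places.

AD shifts left: new AD is y = 3154 − 10p. With pᵉ = 154, SRAS is y = 68 + 6p.
Short run: 3154 − 10p = 68 + 6p gives 3086 = 16p, so p = 192.88 and y = 3154 − 10p = 1225.25.
y = 1225.25 is above potential 992; expectations adjust and SRAS shifts left until y = 992.
Long run: on the new AD curve, 992 = 3154 − 10p gives p = 216.20.

Short run: p = 192.88, y = 1225.25. Long run: p = 216.20.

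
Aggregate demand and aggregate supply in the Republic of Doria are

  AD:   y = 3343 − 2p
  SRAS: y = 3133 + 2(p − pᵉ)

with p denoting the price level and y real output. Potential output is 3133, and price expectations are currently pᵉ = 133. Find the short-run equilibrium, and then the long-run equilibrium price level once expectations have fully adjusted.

Short run: with pᵉ = 133, SRAS is y = 2867 + 2p. Setting AD = SRAS gives 476 = 4p, so p = 119 and y = 3343 − 2·119 = 3105.
Output 3105 is below potential 3133, so over time expected prices fall and SRAS shifts right until y returns to 3133.
Long run: y = 3133 on the AD curve gives 3133 = 3343 − 2p, so p = 105.

Short run: p = 119, y = 3105. Long run: p = 105.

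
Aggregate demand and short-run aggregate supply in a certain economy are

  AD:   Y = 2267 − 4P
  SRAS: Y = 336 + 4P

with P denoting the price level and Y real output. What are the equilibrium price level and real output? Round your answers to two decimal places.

Set AD = SRAS: 2267 − 4P = 336 + 4P, so 1931 = 8P and P = 241.38.
Substituting into AD, Y = 2267 − 4P = 1301.50.

P = 241.38, Y = 1301.50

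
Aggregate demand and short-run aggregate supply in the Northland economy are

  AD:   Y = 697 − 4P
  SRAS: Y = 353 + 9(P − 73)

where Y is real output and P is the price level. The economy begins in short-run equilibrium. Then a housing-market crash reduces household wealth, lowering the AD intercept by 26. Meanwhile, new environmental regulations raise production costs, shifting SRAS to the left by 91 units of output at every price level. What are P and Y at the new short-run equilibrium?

P = 82, Y = 343

After both shocks: AD is Y = 671 − 4P and SRAS is Y = 9P − 395.
Setting them equal: 1066 = 13P, so P = 82.
Y = 671 − 4·82 = 343.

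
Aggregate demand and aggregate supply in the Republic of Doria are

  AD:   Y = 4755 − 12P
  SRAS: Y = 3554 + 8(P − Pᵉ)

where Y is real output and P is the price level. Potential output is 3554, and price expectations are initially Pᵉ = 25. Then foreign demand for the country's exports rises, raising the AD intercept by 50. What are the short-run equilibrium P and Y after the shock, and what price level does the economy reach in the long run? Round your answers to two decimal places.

Short run: P = 72.55, Y = 3934.40. Long run: P = 104.25.

AD shifts right: new AD is Y = 4805 − 12P. With Pᵉ = 25, SRAS is Y = 3354 + 8P.
Short run: 4805 − 12P = 3354 + 8P gives 1451 = 20P, so P = 72.55 and Y = 4805 − 12P = 3934.40.
Y = 3934.40 is above potential 3554; expectations adjust and SRAS shifts left until Y = 3554.
Long run: on the new AD curve, 3554 = 4805 − 12P gives P = 104.25.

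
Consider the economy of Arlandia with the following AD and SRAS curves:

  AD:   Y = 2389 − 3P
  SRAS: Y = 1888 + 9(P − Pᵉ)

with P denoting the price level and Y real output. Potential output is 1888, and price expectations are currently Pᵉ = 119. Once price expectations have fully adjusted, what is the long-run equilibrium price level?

Long-run P = 167

Short run: with Pᵉ = 119, SRAS is Y = 817 + 9P. Setting AD = SRAS gives 1572 = 12P, so P = 131 and Y = 2389 − 3·131 = 1996.
Output 1996 is above potential 1888, so over time expected prices rise and SRAS shifts left until Y returns to 1888.
Long run: Y = 1888 on the AD curve gives 1888 = 2389 − 3P, so P = 167.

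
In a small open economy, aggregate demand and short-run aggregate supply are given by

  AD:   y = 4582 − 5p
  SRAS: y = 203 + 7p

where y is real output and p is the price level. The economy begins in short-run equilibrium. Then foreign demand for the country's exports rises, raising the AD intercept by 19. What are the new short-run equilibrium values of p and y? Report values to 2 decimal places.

p = 366.50, y = 2768.50

This is a positive demand shock: AD shifts right.
New AD: y = 4601 − 5p.
Set AD = SRAS: 4601 − 5p = 203 + 7p, so 4398 = 12p and p = 366.50.
Substituting into AD, y = 2768.50.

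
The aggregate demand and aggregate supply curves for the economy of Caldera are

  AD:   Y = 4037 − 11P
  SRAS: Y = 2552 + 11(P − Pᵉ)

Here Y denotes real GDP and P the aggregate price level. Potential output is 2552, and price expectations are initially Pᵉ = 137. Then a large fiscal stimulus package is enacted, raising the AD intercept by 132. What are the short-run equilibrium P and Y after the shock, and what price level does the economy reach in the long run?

AD shifts right: new AD is Y = 4169 − 11P. With Pᵉ = 137, SRAS is Y = 1045 + 11P.
Short run: 4169 − 11P = 1045 + 11P gives 3124 = 22P, so P = 142 and Y = 4169 − 11·142 = 2607.
Y = 2607 is above potential 2552; expectations adjust and SRAS shifts left until Y = 2552.
Long run: on the new AD curve, 2552 = 4169 − 11P gives P = 147.

Short run: P = 142, Y = 2607. Long run: P = 147.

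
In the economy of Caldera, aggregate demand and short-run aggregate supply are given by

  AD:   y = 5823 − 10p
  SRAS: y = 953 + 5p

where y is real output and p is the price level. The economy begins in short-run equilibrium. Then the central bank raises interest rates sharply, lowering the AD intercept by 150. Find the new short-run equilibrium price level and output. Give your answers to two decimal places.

This is a negative demand shock: AD shifts left.
New AD: y = 5673 − 10p.
Set AD = SRAS: 5673 − 10p = 953 + 5p, so 4720 = 15p and p = 314.67.
Substituting into AD, y = 2526.33.

p = 314.67, y = 2526.33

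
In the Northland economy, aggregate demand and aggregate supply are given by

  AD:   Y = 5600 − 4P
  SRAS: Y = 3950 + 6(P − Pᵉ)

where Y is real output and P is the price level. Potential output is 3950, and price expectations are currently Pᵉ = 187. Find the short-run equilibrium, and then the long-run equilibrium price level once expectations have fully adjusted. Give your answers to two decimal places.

Short run: with Pᵉ = 187, SRAS is Y = 2828 + 6P. Setting AD = SRAS gives 2772 = 10P, so P = 277.20 and Y = 5600 − 4P = 4491.20.
Output 4491.20 is above potential 3950, so over time expected prices rise and SRAS shifts left until Y returns to 3950.
Long run: Y = 3950 on the AD curve gives 3950 = 5600 − 4P, so P = 412.50.

Short run: P = 277.20, Y = 4491.20. Long run: P = 412.50.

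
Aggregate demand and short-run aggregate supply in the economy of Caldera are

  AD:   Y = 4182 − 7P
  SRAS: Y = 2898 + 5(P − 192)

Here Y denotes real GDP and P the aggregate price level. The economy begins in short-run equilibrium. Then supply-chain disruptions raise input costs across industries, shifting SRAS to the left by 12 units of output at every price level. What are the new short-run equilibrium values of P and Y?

P = 188, Y = 2866

This is a negative supply shock: SRAS shifts left.
New SRAS: Y = 1926 + 5P.
Set AD = SRAS: 4182 − 7P = 1926 + 5P, so 2256 = 12P and P = 188.
Y = 4182 − 7·188 = 2866.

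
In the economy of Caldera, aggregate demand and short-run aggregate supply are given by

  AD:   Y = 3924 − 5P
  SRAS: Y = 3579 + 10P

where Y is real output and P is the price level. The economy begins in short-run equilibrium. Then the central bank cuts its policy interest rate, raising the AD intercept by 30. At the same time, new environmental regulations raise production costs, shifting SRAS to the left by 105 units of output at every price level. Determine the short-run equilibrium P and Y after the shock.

After both shocks: AD is Y = 3954 − 5P and SRAS is Y = 3474 + 10P.
Setting them equal: 480 = 15P, so P = 32.
Y = 3954 − 5·32 = 3794.

P = 32, Y = 3794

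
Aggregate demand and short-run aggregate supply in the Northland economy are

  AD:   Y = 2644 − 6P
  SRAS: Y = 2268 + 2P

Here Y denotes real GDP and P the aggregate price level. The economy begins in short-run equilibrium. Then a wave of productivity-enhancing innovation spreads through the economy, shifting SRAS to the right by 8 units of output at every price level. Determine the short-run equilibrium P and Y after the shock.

P = 46, Y = 2368

This is a positive supply shock: SRAS shifts right.
New SRAS: Y = 2276 + 2P.
Set AD = SRAS: 2644 − 6P = 2276 + 2P, so 368 = 8P and P = 46.
Y = 2644 − 6·46 = 2368.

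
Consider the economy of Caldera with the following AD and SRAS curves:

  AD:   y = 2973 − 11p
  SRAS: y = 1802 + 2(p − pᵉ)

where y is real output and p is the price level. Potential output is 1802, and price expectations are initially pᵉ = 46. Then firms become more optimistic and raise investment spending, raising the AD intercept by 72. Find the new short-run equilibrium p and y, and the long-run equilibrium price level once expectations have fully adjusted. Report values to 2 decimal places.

Short run: p = 102.69, y = 1915.38. Long run: p = 113.00.

AD shifts right: new AD is y = 3045 − 11p. With pᵉ = 46, SRAS is y = 1710 + 2p.
Short run: 3045 − 11p = 1710 + 2p gives 1335 = 13p, so p = 102.69 and y = 3045 − 11p = 1915.38.
y = 1915.38 is above potential 1802; expectations adjust and SRAS shifts left until y = 1802.
Long run: on the new AD curve, 1802 = 3045 − 11p gives p = 113.00.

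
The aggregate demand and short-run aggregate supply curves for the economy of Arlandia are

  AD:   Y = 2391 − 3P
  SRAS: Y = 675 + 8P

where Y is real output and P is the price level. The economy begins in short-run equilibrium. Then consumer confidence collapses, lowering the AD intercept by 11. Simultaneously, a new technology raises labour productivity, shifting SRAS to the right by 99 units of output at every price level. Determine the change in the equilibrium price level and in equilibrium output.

ΔP = -10, ΔY = +19

After both shocks: AD is Y = 2380 − 3P and SRAS is Y = 774 + 8P.
Setting them equal: 1606 = 11P, so P = 146.
Y = 2380 − 3·146 = 1942.
Initially P = 156, Y = 1923, so ΔP = -10 and ΔY = +19.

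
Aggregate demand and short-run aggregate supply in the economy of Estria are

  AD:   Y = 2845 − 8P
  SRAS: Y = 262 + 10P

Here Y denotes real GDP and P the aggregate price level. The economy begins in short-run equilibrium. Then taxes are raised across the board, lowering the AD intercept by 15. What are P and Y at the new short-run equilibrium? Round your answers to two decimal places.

This is a negative demand shock: AD shifts left.
New AD: Y = 2830 − 8P.
Set AD = SRAS: 2830 − 8P = 262 + 10P, so 2568 = 18P and P = 142.67.
Substituting into AD, Y = 1688.67.

P = 142.67, Y = 1688.67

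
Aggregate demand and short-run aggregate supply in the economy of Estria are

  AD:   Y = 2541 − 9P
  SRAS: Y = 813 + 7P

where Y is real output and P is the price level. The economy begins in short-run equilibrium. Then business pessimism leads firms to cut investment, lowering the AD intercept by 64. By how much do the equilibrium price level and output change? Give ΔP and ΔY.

ΔP = -4, ΔY = -28

This is a negative demand shock: AD shifts left.
New AD: Y = 2477 − 9P.
Set AD = SRAS: 2477 − 9P = 813 + 7P, so 1664 = 16P and P = 104.
Y = 2477 − 9·104 = 1541.
Initially P = 108, Y = 1569, so ΔP = -4 and ΔY = -28.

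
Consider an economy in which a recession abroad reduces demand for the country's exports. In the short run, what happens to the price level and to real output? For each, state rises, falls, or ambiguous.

This is a negative demand shock: AD shifts left.
Moving along the upward-sloping SRAS curve, P falls and Y falls.

Price level: falls; output: falls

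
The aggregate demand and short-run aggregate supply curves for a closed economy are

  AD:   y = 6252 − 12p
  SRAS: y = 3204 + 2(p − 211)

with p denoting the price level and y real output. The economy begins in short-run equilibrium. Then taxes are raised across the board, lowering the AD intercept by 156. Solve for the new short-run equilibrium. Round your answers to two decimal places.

This is a negative demand shock: AD shifts left.
New AD: y = 6096 − 12p.
SRAS can be written y = 2782 + 2p.
Set AD = SRAS: 6096 − 12p = 2782 + 2p, so 3314 = 14p and p = 236.71.
Substituting into AD, y = 3255.43.

p = 236.71, y = 3255.43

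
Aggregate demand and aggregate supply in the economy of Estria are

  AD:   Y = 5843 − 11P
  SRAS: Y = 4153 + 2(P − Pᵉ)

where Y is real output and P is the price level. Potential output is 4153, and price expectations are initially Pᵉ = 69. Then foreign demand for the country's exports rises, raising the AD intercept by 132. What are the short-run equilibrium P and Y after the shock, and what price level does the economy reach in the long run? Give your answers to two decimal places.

AD shifts right: new AD is Y = 5975 − 11P. With Pᵉ = 69, SRAS is Y = 4015 + 2P.
Short run: 5975 − 11P = 4015 + 2P gives 1960 = 13P, so P = 150.77 and Y = 5975 − 11P = 4316.54.
Y = 4316.54 is above potential 4153; expectations adjust and SRAS shifts left until Y = 4153.
Long run: on the new AD curve, 4153 = 5975 − 11P gives P = 165.64.

Short run: P = 150.77, Y = 4316.54. Long run: P = 165.64.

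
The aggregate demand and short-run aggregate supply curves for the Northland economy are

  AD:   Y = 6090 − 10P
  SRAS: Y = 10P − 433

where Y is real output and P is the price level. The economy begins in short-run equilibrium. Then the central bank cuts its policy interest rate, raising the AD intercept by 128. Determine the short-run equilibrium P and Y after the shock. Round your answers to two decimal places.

P = 332.55, Y = 2892.50

This is a positive demand shock: AD shifts right.
New AD: Y = 6218 − 10P.
Set AD = SRAS: 6218 − 10P = 10P − 433, so 6651 = 20P and P = 332.55.
Substituting into AD, Y = 2892.50.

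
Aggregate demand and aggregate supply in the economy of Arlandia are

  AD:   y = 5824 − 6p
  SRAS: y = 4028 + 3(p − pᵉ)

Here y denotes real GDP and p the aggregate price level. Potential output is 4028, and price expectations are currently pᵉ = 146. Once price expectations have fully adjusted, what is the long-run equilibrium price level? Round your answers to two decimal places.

Short run: with pᵉ = 146, SRAS is y = 3590 + 3p. Setting AD = SRAS gives 2234 = 9p, so p = 248.22 and y = 5824 − 6p = 4334.67.
Output 4334.67 is above potential 4028, so over time expected prices rise and SRAS shifts left until y returns to 4028.
Long run: y = 4028 on the AD curve gives 4028 = 5824 − 6p, so p = 299.33.

Long-run p = 299.33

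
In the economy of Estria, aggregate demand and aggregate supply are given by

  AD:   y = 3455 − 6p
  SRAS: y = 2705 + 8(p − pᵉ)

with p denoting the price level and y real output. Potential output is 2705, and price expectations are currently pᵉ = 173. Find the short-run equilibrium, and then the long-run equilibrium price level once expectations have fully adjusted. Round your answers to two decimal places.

Short run: with pᵉ = 173, SRAS is y = 1321 + 8p. Setting AD = SRAS gives 2134 = 14p, so p = 152.43 and y = 3455 − 6p = 2540.43.
Output 2540.43 is below potential 2705, so over time expected prices fall and SRAS shifts right until y returns to 2705.
Long run: y = 2705 on the AD curve gives 2705 = 3455 − 6p, so p = 125.00.

Short run: p = 152.43, y = 2540.43. Long run: p = 125.00.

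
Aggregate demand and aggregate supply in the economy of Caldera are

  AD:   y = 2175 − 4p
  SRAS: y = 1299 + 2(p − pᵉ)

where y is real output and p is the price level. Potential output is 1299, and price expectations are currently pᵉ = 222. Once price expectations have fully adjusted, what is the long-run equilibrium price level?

Short run: with pᵉ = 222, SRAS is y = 855 + 2p. Setting AD = SRAS gives 1320 = 6p, so p = 220 and y = 2175 − 4·220 = 1295.
Output 1295 is below potential 1299, so over time expected prices fall and SRAS shifts right until y returns to 1299.
Long run: y = 1299 on the AD curve gives 1299 = 2175 − 4p, so p = 219.

Long-run p = 219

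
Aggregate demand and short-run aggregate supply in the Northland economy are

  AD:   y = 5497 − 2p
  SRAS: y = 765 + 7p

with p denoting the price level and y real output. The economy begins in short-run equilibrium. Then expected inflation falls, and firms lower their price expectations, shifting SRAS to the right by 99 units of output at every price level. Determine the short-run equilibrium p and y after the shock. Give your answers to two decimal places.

This is a positive supply shock: SRAS shifts right.
New SRAS: y = 864 + 7p.
Set AD = SRAS: 5497 − 2p = 864 + 7p, so 4633 = 9p and p = 514.78.
Substituting into AD, y = 4467.44.

p = 514.78, y = 4467.44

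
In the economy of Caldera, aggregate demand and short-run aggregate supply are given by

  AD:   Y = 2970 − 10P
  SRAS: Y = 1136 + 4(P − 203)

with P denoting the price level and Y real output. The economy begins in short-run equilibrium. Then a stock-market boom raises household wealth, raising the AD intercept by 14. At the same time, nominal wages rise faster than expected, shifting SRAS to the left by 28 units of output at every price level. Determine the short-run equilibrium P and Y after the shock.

After both shocks: AD is Y = 2984 − 10P and SRAS is Y = 296 + 4P.
Setting them equal: 2688 = 14P, so P = 192.
Y = 2984 − 10·192 = 1064.

P = 192, Y = 1064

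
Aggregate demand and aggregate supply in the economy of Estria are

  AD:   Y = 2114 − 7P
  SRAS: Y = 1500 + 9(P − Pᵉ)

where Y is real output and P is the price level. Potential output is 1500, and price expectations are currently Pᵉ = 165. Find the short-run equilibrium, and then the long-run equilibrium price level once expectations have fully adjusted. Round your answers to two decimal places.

Short run: with Pᵉ = 165, SRAS is Y = 15 + 9P. Setting AD = SRAS gives 2099 = 16P, so P = 131.19 and Y = 2114 − 7P = 1195.69.
Output 1195.69 is below potential 1500, so over time expected prices fall and SRAS shifts right until Y returns to 1500.
Long run: Y = 1500 on the AD curve gives 1500 = 2114 − 7P, so P = 87.71.

Short run: P = 131.19, Y = 1195.69. Long run: P = 87.71.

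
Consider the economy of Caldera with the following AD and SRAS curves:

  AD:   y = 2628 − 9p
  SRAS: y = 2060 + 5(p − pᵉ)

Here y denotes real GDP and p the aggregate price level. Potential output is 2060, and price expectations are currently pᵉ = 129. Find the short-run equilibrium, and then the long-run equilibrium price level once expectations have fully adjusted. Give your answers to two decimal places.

Short run: with pᵉ = 129, SRAS is y = 1415 + 5p. Setting AD = SRAS gives 1213 = 14p, so p = 86.64 and y = 2628 − 9p = 1848.21.
Output 1848.21 is below potential 2060, so over time expected prices fall and SRAS shifts right until y returns to 2060.
Long run: y = 2060 on the AD curve gives 2060 = 2628 − 9p, so p = 63.11.

Short run: p = 86.64, y = 1848.21. Long run: p = 63.11.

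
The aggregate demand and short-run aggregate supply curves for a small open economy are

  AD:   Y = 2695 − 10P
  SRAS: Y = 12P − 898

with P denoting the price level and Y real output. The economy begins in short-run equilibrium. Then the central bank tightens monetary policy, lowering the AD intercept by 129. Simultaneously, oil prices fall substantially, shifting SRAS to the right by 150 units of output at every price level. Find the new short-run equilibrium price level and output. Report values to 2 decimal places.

P = 150.64, Y = 1059.64

After both shocks: AD is Y = 2566 − 10P and SRAS is Y = 12P − 748.
Setting them equal: 3314 = 22P, so P = 150.64.
Substituting into AD, Y = 1059.64.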